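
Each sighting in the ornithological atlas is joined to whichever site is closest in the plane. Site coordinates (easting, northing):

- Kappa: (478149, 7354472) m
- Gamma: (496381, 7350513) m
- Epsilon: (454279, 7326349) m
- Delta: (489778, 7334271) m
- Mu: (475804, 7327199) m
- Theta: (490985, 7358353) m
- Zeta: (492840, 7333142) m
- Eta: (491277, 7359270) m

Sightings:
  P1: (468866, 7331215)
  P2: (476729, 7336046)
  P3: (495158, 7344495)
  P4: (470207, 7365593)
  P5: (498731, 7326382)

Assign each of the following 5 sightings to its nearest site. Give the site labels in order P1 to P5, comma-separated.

Mu, Mu, Gamma, Kappa, Zeta

P1 → Mu (d²=64264100.00)
P2 → Mu (d²=79125034.00)
P3 → Gamma (d²=37712053.00)
P4 → Kappa (d²=186752005.00)
P5 → Zeta (d²=80401481.00)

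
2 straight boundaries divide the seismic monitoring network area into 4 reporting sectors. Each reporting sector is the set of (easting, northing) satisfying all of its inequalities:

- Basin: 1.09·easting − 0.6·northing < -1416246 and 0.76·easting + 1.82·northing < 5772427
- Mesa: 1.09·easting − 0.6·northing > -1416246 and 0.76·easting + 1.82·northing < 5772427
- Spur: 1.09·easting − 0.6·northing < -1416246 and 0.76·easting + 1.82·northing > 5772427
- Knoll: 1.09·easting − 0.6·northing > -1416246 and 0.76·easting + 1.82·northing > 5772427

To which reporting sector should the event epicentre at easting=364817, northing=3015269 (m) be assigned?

1.09·364817 − 0.6·3015269 = -1411510.870, which is > -1416246
0.76·364817 + 1.82·3015269 = 5765050.500, which is < 5772427
This sign pattern matches Mesa.

Mesa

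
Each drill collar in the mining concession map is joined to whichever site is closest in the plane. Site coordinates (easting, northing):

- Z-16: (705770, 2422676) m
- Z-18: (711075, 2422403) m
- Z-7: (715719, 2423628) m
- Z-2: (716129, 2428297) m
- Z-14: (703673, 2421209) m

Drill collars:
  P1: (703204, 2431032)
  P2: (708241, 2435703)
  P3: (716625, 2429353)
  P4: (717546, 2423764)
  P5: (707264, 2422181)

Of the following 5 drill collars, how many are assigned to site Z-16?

2

P1 → Z-16
P2 → Z-2
P3 → Z-2
P4 → Z-7
P5 → Z-16
2 of the 5 go to Z-16.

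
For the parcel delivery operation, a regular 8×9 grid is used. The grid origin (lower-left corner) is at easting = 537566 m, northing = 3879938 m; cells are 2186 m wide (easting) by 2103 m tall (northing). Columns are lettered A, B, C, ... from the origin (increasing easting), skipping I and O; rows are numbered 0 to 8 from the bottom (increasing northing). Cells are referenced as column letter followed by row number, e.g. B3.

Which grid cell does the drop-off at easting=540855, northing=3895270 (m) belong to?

B7

Column index: ⌊(540855 − 537566) / 2186⌋ = ⌊1.505⌋ = 1 → column B
Row offset from origin: ⌊(3895270 − 3879938) / 2103⌋ = ⌊7.291⌋ = 7 → row 7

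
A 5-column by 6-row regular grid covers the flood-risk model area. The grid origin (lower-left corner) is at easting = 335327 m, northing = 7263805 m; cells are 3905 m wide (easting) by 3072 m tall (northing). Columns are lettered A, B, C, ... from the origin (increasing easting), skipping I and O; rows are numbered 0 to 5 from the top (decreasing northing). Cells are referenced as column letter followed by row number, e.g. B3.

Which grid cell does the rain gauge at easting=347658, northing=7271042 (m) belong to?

Column index: ⌊(347658 − 335327) / 3905⌋ = ⌊3.158⌋ = 3 → column D
Row offset from origin: ⌊(7271042 − 7263805) / 3072⌋ = ⌊2.356⌋ = 2 → row 3 (counted from top)

D3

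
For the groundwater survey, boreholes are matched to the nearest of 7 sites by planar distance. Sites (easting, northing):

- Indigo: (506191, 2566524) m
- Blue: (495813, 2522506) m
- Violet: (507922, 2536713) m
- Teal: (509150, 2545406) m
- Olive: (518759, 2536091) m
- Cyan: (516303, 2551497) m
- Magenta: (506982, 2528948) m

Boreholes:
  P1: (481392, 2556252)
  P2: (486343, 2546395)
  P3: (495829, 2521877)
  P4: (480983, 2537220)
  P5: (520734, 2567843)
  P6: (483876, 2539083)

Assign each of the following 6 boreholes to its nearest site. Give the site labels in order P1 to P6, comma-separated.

Indigo, Teal, Blue, Blue, Indigo, Blue

P1 → Indigo (d²=720504385.00)
P2 → Teal (d²=521137370.00)
P3 → Blue (d²=395897.00)
P4 → Blue (d²=436430696.00)
P5 → Indigo (d²=213238610.00)
P6 → Blue (d²=417288898.00)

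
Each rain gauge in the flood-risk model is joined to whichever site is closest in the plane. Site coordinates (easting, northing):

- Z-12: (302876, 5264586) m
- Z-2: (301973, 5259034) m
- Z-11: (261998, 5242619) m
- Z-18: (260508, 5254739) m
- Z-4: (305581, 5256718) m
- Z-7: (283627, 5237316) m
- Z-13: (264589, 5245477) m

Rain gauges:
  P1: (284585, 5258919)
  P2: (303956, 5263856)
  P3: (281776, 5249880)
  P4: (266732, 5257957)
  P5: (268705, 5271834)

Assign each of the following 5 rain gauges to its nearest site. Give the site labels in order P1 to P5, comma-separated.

P1 → Z-2 (d²=302355769.00)
P2 → Z-12 (d²=1699300.00)
P3 → Z-7 (d²=161280297.00)
P4 → Z-18 (d²=49093700.00)
P5 → Z-18 (d²=359429834.00)

Z-2, Z-12, Z-7, Z-18, Z-18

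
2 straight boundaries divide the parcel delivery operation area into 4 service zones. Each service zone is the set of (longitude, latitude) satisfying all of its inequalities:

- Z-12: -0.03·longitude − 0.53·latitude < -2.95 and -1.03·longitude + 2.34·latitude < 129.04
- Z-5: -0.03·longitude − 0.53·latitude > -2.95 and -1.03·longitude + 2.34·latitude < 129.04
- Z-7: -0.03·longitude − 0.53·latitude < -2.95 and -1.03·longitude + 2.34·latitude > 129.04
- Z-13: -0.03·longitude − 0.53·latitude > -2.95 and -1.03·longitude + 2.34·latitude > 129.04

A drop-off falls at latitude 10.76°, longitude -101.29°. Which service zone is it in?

Z-13

-0.03·-101.29 − 0.53·10.76 = -2.664, which is > -2.95
-1.03·-101.29 + 2.34·10.76 = 129.507, which is > 129.04
This sign pattern matches Z-13.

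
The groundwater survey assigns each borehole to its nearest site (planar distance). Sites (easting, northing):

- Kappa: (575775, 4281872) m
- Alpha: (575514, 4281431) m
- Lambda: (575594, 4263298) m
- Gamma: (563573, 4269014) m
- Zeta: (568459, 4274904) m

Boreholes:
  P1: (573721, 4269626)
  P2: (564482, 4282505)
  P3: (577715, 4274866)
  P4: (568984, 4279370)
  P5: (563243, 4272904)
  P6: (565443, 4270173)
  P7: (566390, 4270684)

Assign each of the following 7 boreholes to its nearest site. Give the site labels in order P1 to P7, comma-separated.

Lambda, Zeta, Alpha, Zeta, Gamma, Gamma, Gamma

P1 → Lambda (d²=43551713.00)
P2 → Zeta (d²=73591730.00)
P3 → Alpha (d²=47943626.00)
P4 → Zeta (d²=20220781.00)
P5 → Gamma (d²=15241000.00)
P6 → Gamma (d²=4840181.00)
P7 → Gamma (d²=10724389.00)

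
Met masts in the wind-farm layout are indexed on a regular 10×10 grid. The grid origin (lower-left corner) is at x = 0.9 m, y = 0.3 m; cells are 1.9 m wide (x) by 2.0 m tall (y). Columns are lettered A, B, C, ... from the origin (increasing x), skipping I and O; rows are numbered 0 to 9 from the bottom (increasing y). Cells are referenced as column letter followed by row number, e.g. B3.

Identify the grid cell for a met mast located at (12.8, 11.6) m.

Column index: ⌊(12.8 − 0.9) / 1.9⌋ = ⌊6.263⌋ = 6 → column G
Row offset from origin: ⌊(11.6 − 0.3) / 2.0⌋ = ⌊5.650⌋ = 5 → row 5

G5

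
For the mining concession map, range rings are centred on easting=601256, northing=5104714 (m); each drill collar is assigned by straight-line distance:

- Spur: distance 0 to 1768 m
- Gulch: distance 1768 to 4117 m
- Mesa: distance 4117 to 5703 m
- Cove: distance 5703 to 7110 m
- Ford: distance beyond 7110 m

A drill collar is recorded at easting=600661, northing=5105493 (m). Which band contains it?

Distance = √((600661−601256)² + (5105493−5104714)²) = √(354025.000 + 606841.000) = 980.238 m.
0 ≤ 980.238 < 1768 → Spur.

Spur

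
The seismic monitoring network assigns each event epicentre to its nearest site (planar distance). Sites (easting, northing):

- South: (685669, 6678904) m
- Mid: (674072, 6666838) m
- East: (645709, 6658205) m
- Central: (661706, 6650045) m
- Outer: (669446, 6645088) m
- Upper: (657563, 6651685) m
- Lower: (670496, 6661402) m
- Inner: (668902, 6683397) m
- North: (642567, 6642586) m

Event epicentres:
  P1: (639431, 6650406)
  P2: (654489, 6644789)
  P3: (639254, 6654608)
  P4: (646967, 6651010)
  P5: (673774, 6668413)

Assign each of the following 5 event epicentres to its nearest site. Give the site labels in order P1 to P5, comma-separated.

P1 → North (d²=70986896.00)
P2 → Upper (d²=57004292.00)
P3 → East (d²=54605434.00)
P4 → East (d²=53350589.00)
P5 → Mid (d²=2569429.00)

North, Upper, East, East, Mid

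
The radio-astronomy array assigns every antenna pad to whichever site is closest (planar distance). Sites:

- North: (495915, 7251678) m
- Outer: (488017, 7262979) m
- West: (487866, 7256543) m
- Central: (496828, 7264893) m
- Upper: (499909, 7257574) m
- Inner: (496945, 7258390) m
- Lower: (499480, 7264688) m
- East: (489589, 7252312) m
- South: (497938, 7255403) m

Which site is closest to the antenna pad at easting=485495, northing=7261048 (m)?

Outer

Squared distances to each site:
North: 196373300.000; Outer: 10089245.000; West: 25916666.000; Central: 143220914.000; Upper: 219832072.000; Inner: 138167464.000; Lower: 208829825.000; East: 93078532.000; South: 186694274.000.
Minimum at Outer.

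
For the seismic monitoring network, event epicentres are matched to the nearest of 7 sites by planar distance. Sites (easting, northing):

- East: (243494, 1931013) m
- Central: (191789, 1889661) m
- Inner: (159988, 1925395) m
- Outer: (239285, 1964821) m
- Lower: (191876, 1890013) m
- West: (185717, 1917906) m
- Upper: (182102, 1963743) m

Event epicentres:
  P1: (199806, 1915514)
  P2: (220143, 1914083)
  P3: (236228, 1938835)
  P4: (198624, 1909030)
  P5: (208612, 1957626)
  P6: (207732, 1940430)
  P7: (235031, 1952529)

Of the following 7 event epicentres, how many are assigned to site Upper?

P1 → West
P2 → East
P3 → East
P4 → West
P5 → Upper
P6 → West
P7 → Outer
1 of the 7 goes to Upper.

1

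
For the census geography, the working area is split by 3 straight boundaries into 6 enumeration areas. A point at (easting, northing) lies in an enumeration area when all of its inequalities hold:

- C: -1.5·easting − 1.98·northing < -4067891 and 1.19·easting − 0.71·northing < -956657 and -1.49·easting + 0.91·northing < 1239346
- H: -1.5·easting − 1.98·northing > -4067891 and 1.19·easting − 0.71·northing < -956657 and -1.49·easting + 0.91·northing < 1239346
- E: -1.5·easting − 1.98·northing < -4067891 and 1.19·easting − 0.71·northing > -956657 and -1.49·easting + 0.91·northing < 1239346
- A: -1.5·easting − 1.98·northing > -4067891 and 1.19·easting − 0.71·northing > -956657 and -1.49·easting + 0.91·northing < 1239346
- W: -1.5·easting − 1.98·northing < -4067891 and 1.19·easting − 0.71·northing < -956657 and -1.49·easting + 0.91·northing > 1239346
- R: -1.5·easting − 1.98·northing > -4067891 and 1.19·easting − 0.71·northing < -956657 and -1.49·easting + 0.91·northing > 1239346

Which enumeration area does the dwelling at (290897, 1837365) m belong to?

-1.5·290897 − 1.98·1837365 = -4074328.200, which is < -4067891
1.19·290897 − 0.71·1837365 = -958361.720, which is < -956657
-1.49·290897 + 0.91·1837365 = 1238565.620, which is < 1239346
This sign pattern matches C.

C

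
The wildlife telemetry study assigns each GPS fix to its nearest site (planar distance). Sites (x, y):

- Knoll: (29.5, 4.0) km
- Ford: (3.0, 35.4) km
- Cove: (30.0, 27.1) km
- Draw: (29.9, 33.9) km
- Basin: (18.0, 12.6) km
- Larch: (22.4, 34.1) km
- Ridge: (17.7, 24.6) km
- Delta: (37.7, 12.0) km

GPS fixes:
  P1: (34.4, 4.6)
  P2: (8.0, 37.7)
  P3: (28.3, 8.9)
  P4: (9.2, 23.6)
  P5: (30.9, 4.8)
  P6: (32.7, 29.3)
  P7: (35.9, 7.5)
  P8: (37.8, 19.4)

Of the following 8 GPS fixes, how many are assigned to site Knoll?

3

P1 → Knoll
P2 → Ford
P3 → Knoll
P4 → Ridge
P5 → Knoll
P6 → Cove
P7 → Delta
P8 → Delta
3 of the 8 go to Knoll.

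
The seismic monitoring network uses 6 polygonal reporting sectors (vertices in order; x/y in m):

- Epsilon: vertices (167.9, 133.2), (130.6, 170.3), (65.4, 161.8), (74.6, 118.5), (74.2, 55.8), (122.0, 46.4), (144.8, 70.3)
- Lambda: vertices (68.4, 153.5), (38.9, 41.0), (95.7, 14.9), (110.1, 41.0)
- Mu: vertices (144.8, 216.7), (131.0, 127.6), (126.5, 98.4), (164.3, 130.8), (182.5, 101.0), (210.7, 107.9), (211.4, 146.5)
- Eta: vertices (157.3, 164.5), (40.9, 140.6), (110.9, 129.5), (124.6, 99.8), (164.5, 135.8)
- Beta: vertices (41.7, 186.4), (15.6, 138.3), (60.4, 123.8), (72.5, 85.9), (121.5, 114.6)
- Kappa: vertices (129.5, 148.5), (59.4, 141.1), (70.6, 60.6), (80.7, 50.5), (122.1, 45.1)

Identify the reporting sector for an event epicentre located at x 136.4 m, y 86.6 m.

Cast a ray rightward from (136.4, 86.6). For each polygon, the edges (by vertex number in listed order) whose endpoints lie on opposite sides of y = 86.6, where each meets that height, and whether that is right or left of the point:
Epsilon: 4–5 at x≈74.40 (left), 7–1 at x≈150.79 (right) → 1 crossing.
Lambda: 1–2 at x≈50.86 (left), 4–1 at x≈93.20 (left) → 0 crossings.
Mu: no edge straddles that height → 0 crossings.
Eta: no edge straddles that height → 0 crossings.
Beta: 3–4 at x≈72.28 (left), 4–5 at x≈73.70 (left) → 0 crossings.
Kappa: 2–3 at x≈66.98 (left), 5–1 at x≈125.07 (left) → 0 crossings.
Only Epsilon has an odd count, so the point is inside Epsilon.

Epsilon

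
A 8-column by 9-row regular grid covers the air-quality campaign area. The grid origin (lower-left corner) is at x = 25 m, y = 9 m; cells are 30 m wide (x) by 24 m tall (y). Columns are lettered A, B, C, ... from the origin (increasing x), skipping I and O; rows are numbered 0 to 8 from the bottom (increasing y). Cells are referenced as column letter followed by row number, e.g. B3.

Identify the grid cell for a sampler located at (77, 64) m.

B2

Column index: ⌊(77 − 25) / 30⌋ = ⌊1.733⌋ = 1 → column B
Row offset from origin: ⌊(64 − 9) / 24⌋ = ⌊2.292⌋ = 2 → row 2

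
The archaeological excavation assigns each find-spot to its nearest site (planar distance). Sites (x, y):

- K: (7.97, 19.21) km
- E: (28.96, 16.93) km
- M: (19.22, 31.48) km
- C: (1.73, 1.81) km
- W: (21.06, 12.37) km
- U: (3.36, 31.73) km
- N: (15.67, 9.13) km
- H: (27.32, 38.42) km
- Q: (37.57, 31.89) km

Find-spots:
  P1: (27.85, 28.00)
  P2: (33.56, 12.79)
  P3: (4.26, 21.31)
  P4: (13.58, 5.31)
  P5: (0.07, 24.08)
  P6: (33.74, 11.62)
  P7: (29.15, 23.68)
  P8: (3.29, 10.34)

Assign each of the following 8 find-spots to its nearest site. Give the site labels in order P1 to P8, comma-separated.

P1 → M (d²=86.59)
P2 → E (d²=38.30)
P3 → K (d²=18.17)
P4 → N (d²=18.96)
P5 → U (d²=69.35)
P6 → E (d²=51.04)
P7 → E (d²=45.60)
P8 → C (d²=75.19)

M, E, K, N, U, E, E, C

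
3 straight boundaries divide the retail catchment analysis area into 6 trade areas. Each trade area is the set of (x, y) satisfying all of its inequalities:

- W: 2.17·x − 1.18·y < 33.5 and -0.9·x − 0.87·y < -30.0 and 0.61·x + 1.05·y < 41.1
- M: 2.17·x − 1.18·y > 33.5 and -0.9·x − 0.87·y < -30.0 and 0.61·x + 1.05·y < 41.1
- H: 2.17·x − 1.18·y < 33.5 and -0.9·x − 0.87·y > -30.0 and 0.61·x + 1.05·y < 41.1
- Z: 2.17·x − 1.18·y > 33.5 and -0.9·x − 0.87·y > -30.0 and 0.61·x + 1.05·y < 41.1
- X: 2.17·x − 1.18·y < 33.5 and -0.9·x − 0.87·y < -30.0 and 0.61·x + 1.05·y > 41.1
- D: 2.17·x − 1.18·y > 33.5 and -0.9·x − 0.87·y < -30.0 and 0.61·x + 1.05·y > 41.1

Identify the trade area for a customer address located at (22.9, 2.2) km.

2.17·22.9 − 1.18·2.2 = 47.097, which is > 33.5
-0.9·22.9 − 0.87·2.2 = -22.524, which is > -30.0
0.61·22.9 + 1.05·2.2 = 16.279, which is < 41.1
This sign pattern matches Z.

Z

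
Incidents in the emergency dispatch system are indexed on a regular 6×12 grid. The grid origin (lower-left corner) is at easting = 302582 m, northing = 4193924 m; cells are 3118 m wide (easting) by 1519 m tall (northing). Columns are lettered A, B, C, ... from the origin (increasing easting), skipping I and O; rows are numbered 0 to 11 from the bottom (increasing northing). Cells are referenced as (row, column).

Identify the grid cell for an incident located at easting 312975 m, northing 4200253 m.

(4, D)

Column index: ⌊(312975 − 302582) / 3118⌋ = ⌊3.333⌋ = 3 → column D
Row offset from origin: ⌊(4200253 − 4193924) / 1519⌋ = ⌊4.167⌋ = 4 → row 4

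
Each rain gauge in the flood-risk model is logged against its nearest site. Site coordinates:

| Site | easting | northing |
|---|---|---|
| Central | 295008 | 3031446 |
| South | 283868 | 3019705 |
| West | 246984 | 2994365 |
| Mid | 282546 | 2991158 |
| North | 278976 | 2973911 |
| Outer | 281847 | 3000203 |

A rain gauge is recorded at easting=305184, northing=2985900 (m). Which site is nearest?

Mid

Squared distances to each site:
Central: 2177989092.000; South: 1597149881.000; West: 3458896225.000; Mid: 540125608.000; North: 830595385.000; Outer: 749191378.000.
Minimum at Mid.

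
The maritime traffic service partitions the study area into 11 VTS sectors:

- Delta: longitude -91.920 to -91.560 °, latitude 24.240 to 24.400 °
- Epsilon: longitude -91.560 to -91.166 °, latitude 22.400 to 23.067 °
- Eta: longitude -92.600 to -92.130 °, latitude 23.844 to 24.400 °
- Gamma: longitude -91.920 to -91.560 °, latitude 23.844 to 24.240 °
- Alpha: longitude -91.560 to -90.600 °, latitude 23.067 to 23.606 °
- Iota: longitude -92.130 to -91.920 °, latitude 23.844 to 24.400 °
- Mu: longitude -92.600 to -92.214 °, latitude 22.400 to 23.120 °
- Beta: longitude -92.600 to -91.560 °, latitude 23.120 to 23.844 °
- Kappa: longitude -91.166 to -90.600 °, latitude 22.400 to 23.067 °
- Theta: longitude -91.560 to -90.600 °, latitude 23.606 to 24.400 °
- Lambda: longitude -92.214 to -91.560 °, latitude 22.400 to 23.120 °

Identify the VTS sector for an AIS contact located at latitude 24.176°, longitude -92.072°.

Iota

The point has longitude = -92.072 and latitude = 24.176.
Only Iota satisfies -92.130 ≤ longitude ≤ -91.920 and 23.844 ≤ latitude ≤ 24.400.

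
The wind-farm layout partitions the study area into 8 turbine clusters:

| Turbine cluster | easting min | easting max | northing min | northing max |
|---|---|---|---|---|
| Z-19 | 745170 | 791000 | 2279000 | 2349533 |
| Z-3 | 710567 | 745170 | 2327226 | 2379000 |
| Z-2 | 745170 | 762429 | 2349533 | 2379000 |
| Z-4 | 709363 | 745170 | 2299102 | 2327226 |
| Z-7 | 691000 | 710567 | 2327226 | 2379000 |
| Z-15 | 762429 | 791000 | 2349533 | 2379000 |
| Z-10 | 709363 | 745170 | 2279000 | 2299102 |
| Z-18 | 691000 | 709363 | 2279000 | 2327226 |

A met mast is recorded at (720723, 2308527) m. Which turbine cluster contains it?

Z-4

The point has easting = 720723 and northing = 2308527.
Only Z-4 satisfies 709363 ≤ easting ≤ 745170 and 2299102 ≤ northing ≤ 2327226.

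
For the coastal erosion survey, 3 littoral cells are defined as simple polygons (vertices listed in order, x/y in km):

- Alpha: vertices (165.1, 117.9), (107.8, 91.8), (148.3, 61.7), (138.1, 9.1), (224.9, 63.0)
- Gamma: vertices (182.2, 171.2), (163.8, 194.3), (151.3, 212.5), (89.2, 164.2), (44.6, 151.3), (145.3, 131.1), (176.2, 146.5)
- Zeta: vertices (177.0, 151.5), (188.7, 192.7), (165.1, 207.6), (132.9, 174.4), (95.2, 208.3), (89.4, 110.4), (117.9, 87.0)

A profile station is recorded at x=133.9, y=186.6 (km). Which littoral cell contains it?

Gamma

Cast a ray rightward from (133.9, 186.6). For each polygon, the edges (by vertex number in listed order) whose endpoints lie on opposite sides of y = 186.6, where each meets that height, and whether that is right or left of the point:
Alpha: no edge straddles that height → 0 crossings.
Gamma: 1–2 at x≈169.93 (right), 3–4 at x≈118.00 (left) → 1 crossing.
Zeta: 1–2 at x≈186.97 (right), 3–4 at x≈144.73 (right), 4–5 at x≈119.33 (left), 5–6 at x≈93.91 (left) → 2 crossings.
Only Gamma has an odd count, so the point is inside Gamma.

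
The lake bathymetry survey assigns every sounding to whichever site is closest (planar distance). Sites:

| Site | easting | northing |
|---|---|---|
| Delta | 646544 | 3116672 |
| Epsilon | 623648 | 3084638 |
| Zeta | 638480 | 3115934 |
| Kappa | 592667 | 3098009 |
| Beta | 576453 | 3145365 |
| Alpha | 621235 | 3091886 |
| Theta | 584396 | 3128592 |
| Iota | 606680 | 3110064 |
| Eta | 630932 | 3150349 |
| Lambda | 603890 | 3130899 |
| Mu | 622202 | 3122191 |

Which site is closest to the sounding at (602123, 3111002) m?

Squared distances to each site:
Delta: 2005374141.000; Epsilon: 1158386121.000; Zeta: 1346156073.000; Kappa: 258233985.000; Beta: 1839764669.000; Alpha: 730690000.000; Theta: 623654629.000; Iota: 21646093.000; Eta: 2378144890.000; Lambda: 399012898.000; Mu: 528359962.000.
Minimum at Iota.

Iota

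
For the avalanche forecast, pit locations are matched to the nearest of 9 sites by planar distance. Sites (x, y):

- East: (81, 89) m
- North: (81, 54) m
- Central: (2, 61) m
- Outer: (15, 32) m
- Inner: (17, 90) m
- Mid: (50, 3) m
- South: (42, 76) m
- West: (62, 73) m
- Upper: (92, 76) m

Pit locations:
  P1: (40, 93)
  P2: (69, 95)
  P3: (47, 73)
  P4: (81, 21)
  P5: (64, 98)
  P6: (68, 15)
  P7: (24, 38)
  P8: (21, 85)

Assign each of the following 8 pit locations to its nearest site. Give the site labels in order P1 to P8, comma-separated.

South, East, South, North, East, Mid, Outer, Inner

P1 → South (d²=293.00)
P2 → East (d²=180.00)
P3 → South (d²=34.00)
P4 → North (d²=1089.00)
P5 → East (d²=370.00)
P6 → Mid (d²=468.00)
P7 → Outer (d²=117.00)
P8 → Inner (d²=41.00)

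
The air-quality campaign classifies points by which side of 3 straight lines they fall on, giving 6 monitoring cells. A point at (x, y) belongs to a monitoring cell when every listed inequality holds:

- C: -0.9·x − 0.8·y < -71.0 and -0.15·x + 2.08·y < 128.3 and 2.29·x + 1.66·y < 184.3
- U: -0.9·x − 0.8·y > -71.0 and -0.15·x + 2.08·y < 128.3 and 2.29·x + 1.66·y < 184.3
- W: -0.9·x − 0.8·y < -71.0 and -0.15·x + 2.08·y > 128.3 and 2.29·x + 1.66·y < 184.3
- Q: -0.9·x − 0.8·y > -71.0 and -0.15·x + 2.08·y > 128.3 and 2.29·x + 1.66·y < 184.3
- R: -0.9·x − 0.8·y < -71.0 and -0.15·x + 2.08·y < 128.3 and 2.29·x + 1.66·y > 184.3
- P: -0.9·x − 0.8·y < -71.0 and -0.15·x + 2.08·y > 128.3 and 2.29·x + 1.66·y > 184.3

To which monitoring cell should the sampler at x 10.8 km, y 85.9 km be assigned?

W

-0.9·10.8 − 0.8·85.9 = -78.440, which is < -71.0
-0.15·10.8 + 2.08·85.9 = 177.052, which is > 128.3
2.29·10.8 + 1.66·85.9 = 167.326, which is < 184.3
This sign pattern matches W.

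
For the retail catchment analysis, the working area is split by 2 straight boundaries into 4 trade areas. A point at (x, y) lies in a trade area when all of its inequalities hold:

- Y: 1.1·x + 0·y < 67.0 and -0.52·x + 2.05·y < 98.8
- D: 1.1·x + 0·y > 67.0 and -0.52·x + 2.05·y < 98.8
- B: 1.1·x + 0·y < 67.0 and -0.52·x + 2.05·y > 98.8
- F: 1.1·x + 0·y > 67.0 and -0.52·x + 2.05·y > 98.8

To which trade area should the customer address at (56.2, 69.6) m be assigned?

B

1.1·56.2 + 0·69.6 = 61.820, which is < 67.0
-0.52·56.2 + 2.05·69.6 = 113.456, which is > 98.8
This sign pattern matches B.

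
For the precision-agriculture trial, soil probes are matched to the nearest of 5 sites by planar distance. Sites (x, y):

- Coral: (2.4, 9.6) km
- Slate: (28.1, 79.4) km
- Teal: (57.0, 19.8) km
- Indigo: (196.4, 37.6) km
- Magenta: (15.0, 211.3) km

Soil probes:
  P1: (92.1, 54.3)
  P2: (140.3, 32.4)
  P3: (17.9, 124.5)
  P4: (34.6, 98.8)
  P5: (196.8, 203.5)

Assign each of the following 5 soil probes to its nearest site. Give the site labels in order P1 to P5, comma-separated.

P1 → Teal (d²=2422.26)
P2 → Indigo (d²=3174.25)
P3 → Slate (d²=2138.05)
P4 → Slate (d²=418.61)
P5 → Indigo (d²=27522.97)

Teal, Indigo, Slate, Slate, Indigo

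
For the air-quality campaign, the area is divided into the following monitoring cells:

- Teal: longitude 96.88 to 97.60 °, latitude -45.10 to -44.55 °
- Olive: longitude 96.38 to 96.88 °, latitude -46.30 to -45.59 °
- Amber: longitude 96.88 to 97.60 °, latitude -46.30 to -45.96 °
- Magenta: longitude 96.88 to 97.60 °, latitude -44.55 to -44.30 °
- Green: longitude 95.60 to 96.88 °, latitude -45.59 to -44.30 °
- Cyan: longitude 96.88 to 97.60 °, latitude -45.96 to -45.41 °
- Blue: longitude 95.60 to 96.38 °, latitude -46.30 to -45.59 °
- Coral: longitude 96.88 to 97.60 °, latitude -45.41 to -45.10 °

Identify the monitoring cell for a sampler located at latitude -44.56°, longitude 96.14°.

The point has longitude = 96.14 and latitude = -44.56.
Only Green satisfies 95.60 ≤ longitude ≤ 96.88 and -45.59 ≤ latitude ≤ -44.30.

Green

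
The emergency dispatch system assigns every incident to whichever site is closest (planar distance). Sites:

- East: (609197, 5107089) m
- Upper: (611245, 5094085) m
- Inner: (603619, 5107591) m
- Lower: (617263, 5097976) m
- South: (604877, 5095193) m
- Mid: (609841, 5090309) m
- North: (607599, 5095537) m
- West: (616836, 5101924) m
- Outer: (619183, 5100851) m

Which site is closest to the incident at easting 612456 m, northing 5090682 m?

Squared distances to each site:
East: 279810730.000; Upper: 13046930.000; Inner: 364006850.000; Lower: 76309685.000; South: 77790362.000; Mid: 6977354.000; North: 47161474.000; West: 145566964.000; Outer: 148661090.000.
Minimum at Mid.

Mid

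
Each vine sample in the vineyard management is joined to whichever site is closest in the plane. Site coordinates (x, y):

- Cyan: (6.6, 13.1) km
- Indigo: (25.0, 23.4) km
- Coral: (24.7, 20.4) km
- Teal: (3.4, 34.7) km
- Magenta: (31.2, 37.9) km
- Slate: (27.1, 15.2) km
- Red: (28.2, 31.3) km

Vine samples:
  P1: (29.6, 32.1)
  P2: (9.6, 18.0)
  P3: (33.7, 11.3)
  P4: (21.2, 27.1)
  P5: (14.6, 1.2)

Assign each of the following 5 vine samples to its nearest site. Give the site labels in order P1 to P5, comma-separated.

P1 → Red (d²=2.60)
P2 → Cyan (d²=33.01)
P3 → Slate (d²=58.77)
P4 → Indigo (d²=28.13)
P5 → Cyan (d²=205.61)

Red, Cyan, Slate, Indigo, Cyan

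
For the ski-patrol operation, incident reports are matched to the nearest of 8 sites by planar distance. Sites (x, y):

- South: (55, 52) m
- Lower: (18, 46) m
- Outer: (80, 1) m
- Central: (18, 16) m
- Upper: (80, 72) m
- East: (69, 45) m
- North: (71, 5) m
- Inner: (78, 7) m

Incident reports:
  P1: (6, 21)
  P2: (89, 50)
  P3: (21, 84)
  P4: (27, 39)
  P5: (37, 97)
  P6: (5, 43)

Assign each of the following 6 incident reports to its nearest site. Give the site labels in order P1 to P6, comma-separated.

Central, East, Lower, Lower, South, Lower

P1 → Central (d²=169.00)
P2 → East (d²=425.00)
P3 → Lower (d²=1453.00)
P4 → Lower (d²=130.00)
P5 → South (d²=2349.00)
P6 → Lower (d²=178.00)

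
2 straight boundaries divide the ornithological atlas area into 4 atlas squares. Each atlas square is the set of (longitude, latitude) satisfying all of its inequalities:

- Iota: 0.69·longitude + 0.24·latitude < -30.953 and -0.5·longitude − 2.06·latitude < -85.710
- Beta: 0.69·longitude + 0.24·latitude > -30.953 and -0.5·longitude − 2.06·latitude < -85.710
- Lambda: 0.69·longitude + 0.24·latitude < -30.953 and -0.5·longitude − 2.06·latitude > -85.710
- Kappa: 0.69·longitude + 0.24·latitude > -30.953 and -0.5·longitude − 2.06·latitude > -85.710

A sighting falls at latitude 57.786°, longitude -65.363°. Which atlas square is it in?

0.69·-65.363 + 0.24·57.786 = -31.232, which is < -30.953
-0.5·-65.363 − 2.06·57.786 = -86.358, which is < -85.710
This sign pattern matches Iota.

Iota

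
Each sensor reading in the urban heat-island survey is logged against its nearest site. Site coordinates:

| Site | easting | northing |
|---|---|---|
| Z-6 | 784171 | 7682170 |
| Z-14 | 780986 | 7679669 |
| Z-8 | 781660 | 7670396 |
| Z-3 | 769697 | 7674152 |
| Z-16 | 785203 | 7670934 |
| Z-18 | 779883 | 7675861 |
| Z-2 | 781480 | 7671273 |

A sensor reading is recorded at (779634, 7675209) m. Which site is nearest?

Z-18

Squared distances to each site:
Z-6: 69039890.000; Z-14: 21719504.000; Z-8: 27269645.000; Z-3: 99861218.000; Z-16: 49289386.000; Z-18: 487105.000; Z-2: 18899812.000.
Minimum at Z-18.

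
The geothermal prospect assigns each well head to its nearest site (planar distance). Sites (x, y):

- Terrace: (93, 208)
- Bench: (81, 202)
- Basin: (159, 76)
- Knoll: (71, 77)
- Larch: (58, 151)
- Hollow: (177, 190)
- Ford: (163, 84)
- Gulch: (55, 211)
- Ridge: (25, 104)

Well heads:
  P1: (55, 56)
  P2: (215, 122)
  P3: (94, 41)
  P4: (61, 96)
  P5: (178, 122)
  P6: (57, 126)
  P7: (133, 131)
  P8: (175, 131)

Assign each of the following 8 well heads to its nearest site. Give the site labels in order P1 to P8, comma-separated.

Knoll, Ford, Knoll, Knoll, Ford, Larch, Ford, Ford

P1 → Knoll (d²=697.00)
P2 → Ford (d²=4148.00)
P3 → Knoll (d²=1825.00)
P4 → Knoll (d²=461.00)
P5 → Ford (d²=1669.00)
P6 → Larch (d²=626.00)
P7 → Ford (d²=3109.00)
P8 → Ford (d²=2353.00)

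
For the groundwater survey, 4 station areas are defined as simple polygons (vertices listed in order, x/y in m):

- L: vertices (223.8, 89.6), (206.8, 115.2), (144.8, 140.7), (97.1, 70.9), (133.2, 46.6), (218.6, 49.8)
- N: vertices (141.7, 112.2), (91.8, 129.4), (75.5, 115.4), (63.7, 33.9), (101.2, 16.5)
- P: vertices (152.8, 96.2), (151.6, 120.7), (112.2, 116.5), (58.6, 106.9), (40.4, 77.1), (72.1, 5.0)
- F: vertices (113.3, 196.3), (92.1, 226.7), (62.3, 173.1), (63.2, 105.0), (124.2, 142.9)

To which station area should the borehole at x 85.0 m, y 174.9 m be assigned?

F

Cast a ray rightward from (85.0, 174.9). For each polygon, the edges (by vertex number in listed order) whose endpoints lie on opposite sides of y = 174.9, where each meets that height, and whether that is right or left of the point:
L: no edge straddles that height → 0 crossings.
N: no edge straddles that height → 0 crossings.
P: no edge straddles that height → 0 crossings.
F: 2–3 at x≈63.30 (left), 5–1 at x≈117.67 (right) → 1 crossing.
Only F has an odd count, so the point is inside F.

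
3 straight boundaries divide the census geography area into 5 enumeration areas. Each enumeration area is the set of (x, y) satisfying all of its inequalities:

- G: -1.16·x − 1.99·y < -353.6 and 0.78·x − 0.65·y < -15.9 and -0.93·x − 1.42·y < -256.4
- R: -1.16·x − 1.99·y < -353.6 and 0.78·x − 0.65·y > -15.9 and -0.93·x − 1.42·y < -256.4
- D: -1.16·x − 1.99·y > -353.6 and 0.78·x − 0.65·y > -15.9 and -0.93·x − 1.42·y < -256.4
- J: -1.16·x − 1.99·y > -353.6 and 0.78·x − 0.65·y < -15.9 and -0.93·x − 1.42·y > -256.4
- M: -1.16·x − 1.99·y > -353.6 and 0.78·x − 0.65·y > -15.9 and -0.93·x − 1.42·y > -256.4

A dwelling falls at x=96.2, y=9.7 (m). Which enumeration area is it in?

M

-1.16·96.2 − 1.99·9.7 = -130.895, which is > -353.6
0.78·96.2 − 0.65·9.7 = 68.731, which is > -15.9
-0.93·96.2 − 1.42·9.7 = -103.240, which is > -256.4
This sign pattern matches M.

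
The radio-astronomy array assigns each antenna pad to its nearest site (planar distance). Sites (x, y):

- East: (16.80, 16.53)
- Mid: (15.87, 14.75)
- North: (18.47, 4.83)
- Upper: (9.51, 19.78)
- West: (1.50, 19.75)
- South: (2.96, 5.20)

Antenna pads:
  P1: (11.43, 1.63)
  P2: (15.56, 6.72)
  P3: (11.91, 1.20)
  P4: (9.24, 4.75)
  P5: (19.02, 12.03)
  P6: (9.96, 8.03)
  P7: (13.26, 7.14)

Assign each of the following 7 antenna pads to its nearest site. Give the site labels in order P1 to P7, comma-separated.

North, North, North, South, Mid, South, North

P1 → North (d²=59.80)
P2 → North (d²=12.04)
P3 → North (d²=56.21)
P4 → South (d²=39.64)
P5 → Mid (d²=17.32)
P6 → South (d²=57.01)
P7 → North (d²=32.48)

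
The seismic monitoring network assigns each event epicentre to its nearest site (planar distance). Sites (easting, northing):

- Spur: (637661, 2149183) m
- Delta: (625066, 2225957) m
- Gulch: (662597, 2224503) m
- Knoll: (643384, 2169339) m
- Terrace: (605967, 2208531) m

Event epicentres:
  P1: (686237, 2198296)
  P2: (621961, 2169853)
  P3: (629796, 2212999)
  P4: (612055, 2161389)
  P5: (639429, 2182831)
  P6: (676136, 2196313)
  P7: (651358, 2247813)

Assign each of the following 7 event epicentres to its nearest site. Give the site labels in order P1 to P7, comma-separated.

P1 → Gulch (d²=1245656449.00)
P2 → Knoll (d²=459209125.00)
P3 → Delta (d²=190282664.00)
P4 → Spur (d²=804653672.00)
P5 → Knoll (d²=197676089.00)
P6 → Gulch (d²=977980621.00)
P7 → Gulch (d²=669671221.00)

Gulch, Knoll, Delta, Spur, Knoll, Gulch, Gulch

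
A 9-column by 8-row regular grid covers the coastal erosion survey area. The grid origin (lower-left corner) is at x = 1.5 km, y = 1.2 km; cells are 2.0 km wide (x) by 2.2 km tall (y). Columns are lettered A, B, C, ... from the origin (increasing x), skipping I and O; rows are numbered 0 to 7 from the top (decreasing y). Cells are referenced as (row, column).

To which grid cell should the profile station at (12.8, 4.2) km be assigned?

Column index: ⌊(12.8 − 1.5) / 2.0⌋ = ⌊5.650⌋ = 5 → column F
Row offset from origin: ⌊(4.2 − 1.2) / 2.2⌋ = ⌊1.364⌋ = 1 → row 6 (counted from top)

(6, F)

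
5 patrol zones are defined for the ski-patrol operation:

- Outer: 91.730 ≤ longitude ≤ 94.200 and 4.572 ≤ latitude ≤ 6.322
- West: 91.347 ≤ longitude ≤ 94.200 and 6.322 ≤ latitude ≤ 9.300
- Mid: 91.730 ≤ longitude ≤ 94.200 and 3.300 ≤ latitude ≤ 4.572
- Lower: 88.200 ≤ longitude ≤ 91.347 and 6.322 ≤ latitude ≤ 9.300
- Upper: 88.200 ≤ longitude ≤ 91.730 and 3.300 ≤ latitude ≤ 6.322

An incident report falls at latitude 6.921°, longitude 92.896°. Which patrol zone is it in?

The point has longitude = 92.896 and latitude = 6.921.
Only West satisfies 91.347 ≤ longitude ≤ 94.200 and 6.322 ≤ latitude ≤ 9.300.

West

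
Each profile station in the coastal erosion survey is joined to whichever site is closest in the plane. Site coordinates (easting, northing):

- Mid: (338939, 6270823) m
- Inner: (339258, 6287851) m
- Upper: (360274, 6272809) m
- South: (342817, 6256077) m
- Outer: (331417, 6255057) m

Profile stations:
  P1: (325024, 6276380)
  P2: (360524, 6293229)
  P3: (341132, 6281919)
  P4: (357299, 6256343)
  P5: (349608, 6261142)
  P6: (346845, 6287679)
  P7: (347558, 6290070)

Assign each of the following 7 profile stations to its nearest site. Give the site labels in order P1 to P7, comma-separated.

P1 → Mid (d²=224507474.00)
P2 → Upper (d²=417038900.00)
P3 → Inner (d²=38700500.00)
P4 → South (d²=209799080.00)
P5 → South (d²=71771906.00)
P6 → Inner (d²=57592153.00)
P7 → Inner (d²=73813961.00)

Mid, Upper, Inner, South, South, Inner, Inner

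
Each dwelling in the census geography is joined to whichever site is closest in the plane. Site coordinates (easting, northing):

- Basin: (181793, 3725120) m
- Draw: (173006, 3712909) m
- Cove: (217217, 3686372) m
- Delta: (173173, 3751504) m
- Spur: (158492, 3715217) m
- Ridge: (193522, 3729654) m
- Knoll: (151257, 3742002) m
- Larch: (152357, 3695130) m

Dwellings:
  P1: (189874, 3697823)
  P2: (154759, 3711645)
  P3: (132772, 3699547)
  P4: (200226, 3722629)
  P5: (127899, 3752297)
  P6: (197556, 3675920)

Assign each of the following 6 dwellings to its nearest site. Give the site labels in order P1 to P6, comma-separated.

Draw, Spur, Larch, Ridge, Knoll, Cove

P1 → Draw (d²=512116820.00)
P2 → Spur (d²=26694473.00)
P3 → Larch (d²=403082114.00)
P4 → Ridge (d²=94294241.00)
P5 → Knoll (d²=651583189.00)
P6 → Cove (d²=495799225.00)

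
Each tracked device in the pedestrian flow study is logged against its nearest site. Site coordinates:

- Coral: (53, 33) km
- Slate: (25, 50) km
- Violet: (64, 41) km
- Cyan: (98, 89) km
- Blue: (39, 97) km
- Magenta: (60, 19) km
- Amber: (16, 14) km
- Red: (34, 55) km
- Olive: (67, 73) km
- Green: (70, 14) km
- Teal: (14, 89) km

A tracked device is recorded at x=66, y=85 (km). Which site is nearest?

Squared distances to each site:
Coral: 2873.000; Slate: 2906.000; Violet: 1940.000; Cyan: 1040.000; Blue: 873.000; Magenta: 4392.000; Amber: 7541.000; Red: 1924.000; Olive: 145.000; Green: 5057.000; Teal: 2720.000.
Minimum at Olive.

Olive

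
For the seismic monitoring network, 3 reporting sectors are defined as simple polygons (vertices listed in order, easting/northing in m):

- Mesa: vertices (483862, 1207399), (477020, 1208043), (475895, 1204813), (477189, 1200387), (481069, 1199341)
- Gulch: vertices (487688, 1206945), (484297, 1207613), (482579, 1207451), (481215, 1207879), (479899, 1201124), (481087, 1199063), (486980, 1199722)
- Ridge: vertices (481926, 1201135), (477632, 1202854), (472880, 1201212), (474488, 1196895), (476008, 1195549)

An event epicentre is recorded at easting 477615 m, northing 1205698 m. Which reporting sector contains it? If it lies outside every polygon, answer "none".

Cast a ray rightward from (477615, 1205698). For each polygon, the edges (by vertex number in listed order) whose endpoints lie on opposite sides of northing = 1205698, where each meets that height, and whether that is right or left of the point:
Mesa: 2–3 at easting≈476203.2 (left), 5–1 at easting≈483272.4 (right) → 1 crossing.
Gulch: 4–5 at easting≈480790.1 (right), 7–1 at easting≈487565.8 (right) → 2 crossings.
Ridge: no edge straddles that height → 0 crossings.
Only Mesa has an odd count, so the point is inside Mesa.

Mesa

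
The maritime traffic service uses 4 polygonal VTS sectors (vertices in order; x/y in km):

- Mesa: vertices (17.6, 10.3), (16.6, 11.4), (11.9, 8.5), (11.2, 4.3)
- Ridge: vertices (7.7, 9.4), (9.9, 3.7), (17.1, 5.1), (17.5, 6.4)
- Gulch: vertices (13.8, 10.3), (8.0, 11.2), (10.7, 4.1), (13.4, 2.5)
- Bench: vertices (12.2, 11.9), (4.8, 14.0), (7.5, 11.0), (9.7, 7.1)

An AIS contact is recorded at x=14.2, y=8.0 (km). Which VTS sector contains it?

Cast a ray rightward from (14.2, 8.0). For each polygon, the edges (by vertex number in listed order) whose endpoints lie on opposite sides of y = 8.0, where each meets that height, and whether that is right or left of the point:
Mesa: 3–4 at x≈11.82 (left), 4–1 at x≈15.15 (right) → 1 crossing.
Ridge: 1–2 at x≈8.24 (left), 4–1 at x≈12.27 (left) → 0 crossings.
Gulch: 2–3 at x≈9.22 (left), 4–1 at x≈13.68 (left) → 0 crossings.
Bench: 3–4 at x≈9.19 (left), 4–1 at x≈10.17 (left) → 0 crossings.
Only Mesa has an odd count, so the point is inside Mesa.

Mesa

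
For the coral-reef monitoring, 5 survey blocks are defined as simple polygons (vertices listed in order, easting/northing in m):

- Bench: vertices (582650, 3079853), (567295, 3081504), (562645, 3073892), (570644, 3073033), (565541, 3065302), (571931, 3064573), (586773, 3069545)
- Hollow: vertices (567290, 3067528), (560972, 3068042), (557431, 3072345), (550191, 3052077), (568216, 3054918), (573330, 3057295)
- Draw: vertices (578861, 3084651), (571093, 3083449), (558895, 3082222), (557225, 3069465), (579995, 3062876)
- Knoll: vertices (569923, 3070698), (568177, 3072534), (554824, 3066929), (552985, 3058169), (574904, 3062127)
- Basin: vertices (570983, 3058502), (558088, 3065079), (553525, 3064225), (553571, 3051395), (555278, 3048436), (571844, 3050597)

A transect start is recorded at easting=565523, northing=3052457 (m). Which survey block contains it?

Cast a ray rightward from (565523, 3052457). For each polygon, the edges (by vertex number in listed order) whose endpoints lie on opposite sides of northing = 3052457, where each meets that height, and whether that is right or left of the point:
Bench: no edge straddles that height → 0 crossings.
Hollow: 3–4 at easting≈550326.7 (left), 4–5 at easting≈552601.9 (left) → 0 crossings.
Draw: no edge straddles that height → 0 crossings.
Knoll: no edge straddles that height → 0 crossings.
Basin: 3–4 at easting≈553567.2 (left), 6–1 at easting≈571641.4 (right) → 1 crossing.
Only Basin has an odd count, so the point is inside Basin.

Basin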